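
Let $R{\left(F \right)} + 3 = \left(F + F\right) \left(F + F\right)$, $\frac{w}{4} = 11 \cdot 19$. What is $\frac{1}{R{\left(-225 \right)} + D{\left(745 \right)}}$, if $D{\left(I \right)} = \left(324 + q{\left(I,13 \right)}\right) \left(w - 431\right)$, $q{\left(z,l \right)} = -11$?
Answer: $\frac{1}{329262} \approx 3.0371 \cdot 10^{-6}$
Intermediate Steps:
$w = 836$ ($w = 4 \cdot 11 \cdot 19 = 4 \cdot 209 = 836$)
$D{\left(I \right)} = 126765$ ($D{\left(I \right)} = \left(324 - 11\right) \left(836 - 431\right) = 313 \cdot 405 = 126765$)
$R{\left(F \right)} = -3 + 4 F^{2}$ ($R{\left(F \right)} = -3 + \left(F + F\right) \left(F + F\right) = -3 + 2 F 2 F = -3 + 4 F^{2}$)
$\frac{1}{R{\left(-225 \right)} + D{\left(745 \right)}} = \frac{1}{\left(-3 + 4 \left(-225\right)^{2}\right) + 126765} = \frac{1}{\left(-3 + 4 \cdot 50625\right) + 126765} = \frac{1}{\left(-3 + 202500\right) + 126765} = \frac{1}{202497 + 126765} = \frac{1}{329262}$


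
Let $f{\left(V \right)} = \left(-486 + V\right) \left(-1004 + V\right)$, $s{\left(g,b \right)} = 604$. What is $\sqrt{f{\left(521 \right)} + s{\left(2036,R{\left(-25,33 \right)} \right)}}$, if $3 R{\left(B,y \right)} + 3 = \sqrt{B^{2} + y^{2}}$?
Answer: $i \sqrt{16301} \approx 127.68 i$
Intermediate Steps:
$R{\left(B,y \right)} = -1 + \frac{\sqrt{B^{2} + y^{2}}}{3}$
$f{\left(V \right)} = \left(-1004 + V\right) \left(-486 + V\right)$
$\sqrt{f{\left(521 \right)} + s{\left(2036,R{\left(-25,33 \right)} \right)}} = \sqrt{\left(487944 + 521^{2} - 776290\right) + 604} = \sqrt{\left(487944 + 271441 - 776290\right) + 604} = \sqrt{-16905 + 604} = \sqrt{-16301} = i \sqrt{16301}$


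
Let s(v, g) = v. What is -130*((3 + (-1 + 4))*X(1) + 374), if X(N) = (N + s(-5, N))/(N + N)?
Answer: -47060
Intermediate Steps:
X(N) = (-5 + N)/(2*N) (X(N) = (N - 5)/(N + N) = (-5 + N)/((2*N)) = (-5 + N)*(1/(2*N)) = (-5 + N)/(2*N))
-130*((3 + (-1 + 4))*X(1) + 374) = -130*((3 + (-1 + 4))*((½)*(-5 + 1)/1) + 374) = -130*((3 + 3)*((½)*1*(-4)) + 374) = -130*(6*(-2) + 374) = -130*(-12 + 374) = -130*362 = -47060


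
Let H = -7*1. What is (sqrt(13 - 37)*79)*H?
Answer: -1106*I*sqrt(6) ≈ -2709.1*I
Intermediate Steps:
H = -7
(sqrt(13 - 37)*79)*H = (sqrt(13 - 37)*79)*(-7) = (sqrt(-24)*79)*(-7) = ((2*I*sqrt(6))*79)*(-7) = (158*I*sqrt(6))*(-7) = -1106*I*sqrt(6)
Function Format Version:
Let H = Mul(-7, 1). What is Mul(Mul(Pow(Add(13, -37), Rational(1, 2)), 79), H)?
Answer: Mul(-1106, I, Pow(6, Rational(1, 2))) ≈ Mul(-2709.1, I)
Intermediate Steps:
H = -7
Mul(Mul(Pow(Add(13, -37), Rational(1, 2)), 79), H) = Mul(Mul(Pow(Add(13, -37), Rational(1, 2)), 79), -7) = Mul(Mul(Pow(-24, Rational(1, 2)), 79), -7) = Mul(Mul(Mul(2, I, Pow(6, Rational(1, 2))), 79), -7) = Mul(Mul(158, I, Pow(6, Rational(1, 2))), -7) = Mul(-1106, I, Pow(6, Rational(1, 2)))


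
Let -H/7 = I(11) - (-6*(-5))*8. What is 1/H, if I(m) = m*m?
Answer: 1/833 ≈ 0.0012005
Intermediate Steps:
I(m) = m²
H = 833 (H = -7*(11² - (-6*(-5))*8) = -7*(121 - 30*8) = -7*(121 - 1*240) = -7*(121 - 240) = -7*(-119) = 833)
1/H = 1/833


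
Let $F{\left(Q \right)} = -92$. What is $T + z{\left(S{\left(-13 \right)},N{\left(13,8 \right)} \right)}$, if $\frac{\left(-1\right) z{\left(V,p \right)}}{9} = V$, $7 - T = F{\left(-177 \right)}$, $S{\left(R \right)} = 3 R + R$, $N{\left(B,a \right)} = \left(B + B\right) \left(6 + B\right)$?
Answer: $567$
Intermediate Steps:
$N{\left(B,a \right)} = 2 B \left(6 + B\right)$
$S{\left(R \right)} = 4 R$
$T = 99$ ($T = 7 - -92 = 7 + 92 = 99$)
$z{\left(V,p \right)} = - 9 V$
$T + z{\left(S{\left(-13 \right)},N{\left(13,8 \right)} \right)} = 99 - 9 \cdot 4 \left(-13\right) = 99 - -468 = 99 + 468 = 567$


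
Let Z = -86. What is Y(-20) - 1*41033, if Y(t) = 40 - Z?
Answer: -40907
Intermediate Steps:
Y(t) = 126 (Y(t) = 40 - 1*(-86) = 40 + 86 = 126)
Y(-20) - 1*41033 = 126 - 1*41033 = 126 - 41033 = -40907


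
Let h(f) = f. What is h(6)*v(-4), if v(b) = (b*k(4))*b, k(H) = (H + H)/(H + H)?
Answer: 96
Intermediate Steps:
k(H) = 1 (k(H) = (2*H)/((2*H)) = (2*H)*(1/(2*H)) = 1)
v(b) = b**2 (v(b) = (b*1)*b = b*b = b**2)
h(6)*v(-4) = 6*(-4)**2 = 6*16 = 96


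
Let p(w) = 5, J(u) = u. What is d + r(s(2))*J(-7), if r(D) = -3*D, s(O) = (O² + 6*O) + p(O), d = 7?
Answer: 448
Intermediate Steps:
s(O) = 5 + O² + 6*O (s(O) = (O² + 6*O) + 5 = 5 + O² + 6*O)
d + r(s(2))*J(-7) = 7 - 3*(5 + 2² + 6*2)*(-7) = 7 - 3*(5 + 4 + 12)*(-7) = 7 - 3*21*(-7) = 7 - 63*(-7) = 7 + 441 = 448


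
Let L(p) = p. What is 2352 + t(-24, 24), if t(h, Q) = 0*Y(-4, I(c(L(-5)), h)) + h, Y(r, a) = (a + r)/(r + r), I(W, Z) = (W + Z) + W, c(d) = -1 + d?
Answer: 2328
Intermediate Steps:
I(W, Z) = Z + 2*W
Y(r, a) = (a + r)/(2*r) (Y(r, a) = (a + r)/((2*r)) = (a + r)*(1/(2*r)) = (a + r)/(2*r))
t(h, Q) = h (t(h, Q) = 0*((½)*((h + 2*(-1 - 5)) - 4)/(-4)) + h = 0*((½)*(-¼)*((h + 2*(-6)) - 4)) + h = 0*((½)*(-¼)*((h - 12) - 4)) + h = 0*((½)*(-¼)*((-12 + h) - 4)) + h = 0*((½)*(-¼)*(-16 + h)) + h = 0*(2 - h/8) + h = 0 + h = h)
2352 + t(-24, 24) = 2352 - 24 = 2328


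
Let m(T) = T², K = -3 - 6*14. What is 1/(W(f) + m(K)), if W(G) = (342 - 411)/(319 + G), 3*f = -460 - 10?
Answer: 487/3685896 ≈ 0.00013213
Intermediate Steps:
K = -87 (K = -3 - 84 = -87)
f = -470/3 (f = (-460 - 10)/3 = (⅓)*(-470) = -470/3 ≈ -156.67)
W(G) = -69/(319 + G)
1/(W(f) + m(K)) = 1/(-69/(319 - 470/3) + (-87)²) = 1/(-69/487/3 + 7569) = 1/(-69*3/487 + 7569) = 1/(-207/487 + 7569) = 1/(3685896/487) = 487/3685896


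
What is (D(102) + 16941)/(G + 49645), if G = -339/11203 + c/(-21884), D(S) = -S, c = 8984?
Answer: 114676607923/338088345642 ≈ 0.33919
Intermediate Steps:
G = -27016607/61291613 (G = -339/11203 + 8984/(-21884) = -339*1/11203 + 8984*(-1/21884) = -339/11203 - 2246/5471 = -27016607/61291613 ≈ -0.44079)
(D(102) + 16941)/(G + 49645) = (-1*102 + 16941)/(-27016607/61291613 + 49645) = (-102 + 16941)/(3042795110778/61291613) = 16839*(61291613/3042795110778) = 114676607923/338088345642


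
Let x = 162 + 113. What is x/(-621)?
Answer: -275/621 ≈ -0.44283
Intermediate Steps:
x = 275
x/(-621) = 275/(-621) = 275*(-1/621) = -275/621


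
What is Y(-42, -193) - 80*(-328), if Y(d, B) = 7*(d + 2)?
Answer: 25960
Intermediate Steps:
Y(d, B) = 14 + 7*d (Y(d, B) = 7*(2 + d) = 14 + 7*d)
Y(-42, -193) - 80*(-328) = (14 + 7*(-42)) - 80*(-328) = (14 - 294) + 26240 = -280 + 26240 = 25960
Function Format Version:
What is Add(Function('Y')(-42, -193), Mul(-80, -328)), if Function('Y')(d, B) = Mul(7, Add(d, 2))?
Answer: 25960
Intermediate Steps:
Function('Y')(d, B) = Add(14, Mul(7, d)) (Function('Y')(d, B) = Mul(7, Add(2, d)) = Add(14, Mul(7, d)))
Add(Function('Y')(-42, -193), Mul(-80, -328)) = Add(Add(14, Mul(7, -42)), Mul(-80, -328)) = Add(Add(14, -294), 26240) = Add(-280, 26240) = 25960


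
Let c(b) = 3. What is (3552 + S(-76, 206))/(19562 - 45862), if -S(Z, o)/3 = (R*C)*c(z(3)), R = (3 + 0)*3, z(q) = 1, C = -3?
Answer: -759/5260 ≈ -0.14430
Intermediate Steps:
R = 9 (R = 3*3 = 9)
S(Z, o) = 243 (S(Z, o) = -3*9*(-3)*3 = -(-81)*3 = -3*(-81) = 243)
(3552 + S(-76, 206))/(19562 - 45862) = (3552 + 243)/(19562 - 45862) = 3795/(-26300) = 3795*(-1/26300) = -759/5260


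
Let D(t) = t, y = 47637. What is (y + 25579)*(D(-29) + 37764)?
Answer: 2762805760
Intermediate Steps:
(y + 25579)*(D(-29) + 37764) = (47637 + 25579)*(-29 + 37764) = 73216*37735 = 2762805760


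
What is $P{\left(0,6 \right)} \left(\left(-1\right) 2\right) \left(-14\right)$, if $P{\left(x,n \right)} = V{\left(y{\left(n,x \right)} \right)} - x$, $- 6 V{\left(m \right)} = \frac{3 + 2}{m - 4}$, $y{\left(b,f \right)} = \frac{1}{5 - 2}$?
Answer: $\frac{70}{11} \approx 6.3636$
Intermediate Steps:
$y{\left(b,f \right)} = \frac{1}{3}$
$V{\left(m \right)} = - \frac{5}{6 \left(-4 + m\right)}$ ($V{\left(m \right)} = - \frac{\left(3 + 2\right) \frac{1}{m - 4}}{6} = - \frac{5 \frac{1}{-4 + m}}{6} = - \frac{5}{6 \left(-4 + m\right)}$)
$P{\left(x,n \right)} = \frac{5}{22} - x$ ($P{\left(x,n \right)} = - \frac{5}{-24 + 6 \cdot \frac{1}{3}} - x = - \frac{5}{-24 + 2} - x = - \frac{5}{-22} - x = \left(-5\right) \left(- \frac{1}{22}\right) - x = \frac{5}{22} - x$)
$P{\left(0,6 \right)} \left(\left(-1\right) 2\right) \left(-14\right) = \left(\frac{5}{22} - 0\right) \left(\left(-1\right) 2\right) \left(-14\right) = \left(\frac{5}{22} + 0\right) \left(-2\right) \left(-14\right) = \frac{5}{22} \left(-2\right) \left(-14\right) = \left(- \frac{5}{11}\right) \left(-14\right) = \frac{70}{11}$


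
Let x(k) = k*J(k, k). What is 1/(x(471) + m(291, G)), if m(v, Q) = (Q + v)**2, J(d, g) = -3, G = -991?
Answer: 1/488587 ≈ 2.0467e-6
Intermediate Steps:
x(k) = -3*k (x(k) = k*(-3) = -3*k)
1/(x(471) + m(291, G)) = 1/(-3*471 + (-991 + 291)**2) = 1/(-1413 + (-700)**2) = 1/(-1413 + 490000) = 1/488587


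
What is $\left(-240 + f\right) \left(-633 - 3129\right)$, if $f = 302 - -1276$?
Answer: $-5033556$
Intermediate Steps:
$f = 1578$ ($f = 302 + 1276 = 1578$)
$\left(-240 + f\right) \left(-633 - 3129\right) = \left(-240 + 1578\right) \left(-633 - 3129\right) = 1338 \left(-3762\right) = -5033556$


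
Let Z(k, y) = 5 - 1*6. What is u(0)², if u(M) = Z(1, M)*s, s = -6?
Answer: 36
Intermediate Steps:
Z(k, y) = -1 (Z(k, y) = 5 - 6 = -1)
u(M) = 6 (u(M) = -1*(-6) = 6)
u(0)² = 6² = 36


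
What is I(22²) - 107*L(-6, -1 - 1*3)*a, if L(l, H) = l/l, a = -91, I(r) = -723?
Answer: 9014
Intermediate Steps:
L(l, H) = 1
I(22²) - 107*L(-6, -1 - 1*3)*a = -723 - 107*1*(-91) = -723 - 107*(-91) = -723 - 1*(-9737) = -723 + 9737 = 9014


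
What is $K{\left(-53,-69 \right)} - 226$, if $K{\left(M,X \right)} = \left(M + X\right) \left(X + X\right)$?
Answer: $16610$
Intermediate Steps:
$K{\left(M,X \right)} = 2 X \left(M + X\right)$ ($K{\left(M,X \right)} = \left(M + X\right) 2 X = 2 X \left(M + X\right)$)
$K{\left(-53,-69 \right)} - 226 = 2 \left(-69\right) \left(-53 - 69\right) - 226 = 2 \left(-69\right) \left(-122\right) - 226 = 16836 - 226 = 16610$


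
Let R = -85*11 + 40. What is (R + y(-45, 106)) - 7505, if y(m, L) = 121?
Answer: -8279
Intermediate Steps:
R = -895 (R = -935 + 40 = -895)
(R + y(-45, 106)) - 7505 = (-895 + 121) - 7505 = -774 - 7505 = -8279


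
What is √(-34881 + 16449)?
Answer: 96*I*√2 ≈ 135.76*I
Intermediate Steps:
√(-34881 + 16449) = √(-18432) = 96*I*√2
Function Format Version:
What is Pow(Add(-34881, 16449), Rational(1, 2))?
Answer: Mul(96, I, Pow(2, Rational(1, 2))) ≈ Mul(135.76, I)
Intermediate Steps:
Pow(Add(-34881, 16449), Rational(1, 2)) = Pow(-18432, Rational(1, 2)) = Mul(96, I, Pow(2, Rational(1, 2)))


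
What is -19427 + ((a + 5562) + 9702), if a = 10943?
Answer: 6780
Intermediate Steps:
-19427 + ((a + 5562) + 9702) = -19427 + ((10943 + 5562) + 9702) = -19427 + (16505 + 9702) = -19427 + 26207 = 6780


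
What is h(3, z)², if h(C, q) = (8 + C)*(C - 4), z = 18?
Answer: 121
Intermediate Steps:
h(C, q) = (-4 + C)*(8 + C) (h(C, q) = (8 + C)*(-4 + C) = (-4 + C)*(8 + C))
h(3, z)² = (-32 + 3² + 4*3)² = (-32 + 9 + 12)² = (-11)² = 121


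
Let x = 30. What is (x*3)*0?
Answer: 0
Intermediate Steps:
(x*3)*0 = (30*3)*0 = 90*0 = 0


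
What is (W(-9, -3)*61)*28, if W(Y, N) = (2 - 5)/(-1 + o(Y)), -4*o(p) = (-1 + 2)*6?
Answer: 10248/5 ≈ 2049.6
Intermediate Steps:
o(p) = -3/2 (o(p) = -(-1 + 2)*6/4 = -6/4 = -¼*6 = -3/2)
W(Y, N) = 6/5 (W(Y, N) = (2 - 5)/(-1 - 3/2) = -3/(-5/2) = -3*(-⅖) = 6/5)
(W(-9, -3)*61)*28 = ((6/5)*61)*28 = (366/5)*28 = 10248/5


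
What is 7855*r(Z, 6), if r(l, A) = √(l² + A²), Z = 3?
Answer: 23565*√5 ≈ 52693.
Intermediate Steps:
r(l, A) = √(A² + l²)
7855*r(Z, 6) = 7855*√(6² + 3²) = 7855*√(36 + 9) = 7855*√45 = 7855*(3*√5) = 23565*√5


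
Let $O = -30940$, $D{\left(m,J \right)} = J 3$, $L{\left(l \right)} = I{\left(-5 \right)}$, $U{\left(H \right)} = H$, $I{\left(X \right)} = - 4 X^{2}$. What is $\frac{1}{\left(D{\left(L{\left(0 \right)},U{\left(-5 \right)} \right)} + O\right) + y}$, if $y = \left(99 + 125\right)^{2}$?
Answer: $\frac{1}{19221} \approx 5.2026 \cdot 10^{-5}$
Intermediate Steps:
$L{\left(l \right)} = -100$ ($L{\left(l \right)} = - 4 \left(-5\right)^{2} = \left(-4\right) 25 = -100$)
$D{\left(m,J \right)} = 3 J$
$y = 50176$ ($y = 224^{2} = 50176$)
$\frac{1}{\left(D{\left(L{\left(0 \right)},U{\left(-5 \right)} \right)} + O\right) + y} = \frac{1}{\left(3 \left(-5\right) - 30940\right) + 50176} = \frac{1}{\left(-15 - 30940\right) + 50176} = \frac{1}{-30955 + 50176} = \frac{1}{19221}$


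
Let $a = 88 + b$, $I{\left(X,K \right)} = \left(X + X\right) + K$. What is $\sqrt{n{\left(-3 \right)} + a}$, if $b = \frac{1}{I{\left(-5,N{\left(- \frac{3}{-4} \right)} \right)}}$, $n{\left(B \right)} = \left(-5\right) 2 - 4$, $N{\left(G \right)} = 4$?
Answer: $\frac{\sqrt{2658}}{6} \approx 8.5926$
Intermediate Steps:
$I{\left(X,K \right)} = K + 2 X$ ($I{\left(X,K \right)} = 2 X + K = K + 2 X$)
$n{\left(B \right)} = -14$ ($n{\left(B \right)} = -10 - 4 = -14$)
$b = - \frac{1}{6}$ ($b = \frac{1}{4 + 2 \left(-5\right)} = \frac{1}{4 - 10} = \frac{1}{-6} = - \frac{1}{6} \approx -0.16667$)
$a = \frac{527}{6}$ ($a = 88 - \frac{1}{6} = \frac{527}{6} \approx 87.833$)
$\sqrt{n{\left(-3 \right)} + a} = \sqrt{-14 + \frac{527}{6}} = \sqrt{\frac{443}{6}} = \frac{\sqrt{2658}}{6}$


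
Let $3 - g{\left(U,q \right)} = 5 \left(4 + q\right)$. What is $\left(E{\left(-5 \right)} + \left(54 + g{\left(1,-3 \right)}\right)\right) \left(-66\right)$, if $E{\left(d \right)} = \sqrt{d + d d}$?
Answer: $-3432 - 132 \sqrt{5} \approx -3727.2$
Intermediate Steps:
$g{\left(U,q \right)} = -17 - 5 q$ ($g{\left(U,q \right)} = 3 - 5 \left(4 + q\right) = 3 - \left(20 + 5 q\right) = -17 - 5 q$)
$E{\left(d \right)} = \sqrt{d + d^{2}}$
$\left(E{\left(-5 \right)} + \left(54 + g{\left(1,-3 \right)}\right)\right) \left(-66\right) = \left(\sqrt{- 5 \left(1 - 5\right)} + \left(54 - 2\right)\right) \left(-66\right) = \left(\sqrt{\left(-5\right) \left(-4\right)} + \left(54 + \left(-17 + 15\right)\right)\right) \left(-66\right) = \left(\sqrt{20} + \left(54 - 2\right)\right) \left(-66\right) = \left(2 \sqrt{5} + 52\right) \left(-66\right) = \left(52 + 2 \sqrt{5}\right) \left(-66\right) = -3432 - 132 \sqrt{5}$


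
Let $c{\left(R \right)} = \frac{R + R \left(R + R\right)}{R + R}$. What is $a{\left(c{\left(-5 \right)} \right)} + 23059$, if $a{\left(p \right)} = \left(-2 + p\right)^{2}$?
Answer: $\frac{92405}{4} \approx 23101.0$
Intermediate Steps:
$c{\left(R \right)} = \frac{R + 2 R^{2}}{2 R}$ ($c{\left(R \right)} = \frac{R + R 2 R}{2 R} = \left(R + 2 R^{2}\right) \frac{1}{2 R} = \frac{R + 2 R^{2}}{2 R}$)
$a{\left(c{\left(-5 \right)} \right)} + 23059 = \left(-2 + \left(\frac{1}{2} - 5\right)\right)^{2} + 23059 = \left(-2 - \frac{9}{2}\right)^{2} + 23059 = \left(- \frac{13}{2}\right)^{2} + 23059 = \frac{169}{4} + 23059 = \frac{92405}{4}$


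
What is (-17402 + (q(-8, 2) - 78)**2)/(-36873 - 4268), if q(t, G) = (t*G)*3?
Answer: 1526/41141 ≈ 0.037092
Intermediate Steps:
q(t, G) = 3*G*t (q(t, G) = (G*t)*3 = 3*G*t)
(-17402 + (q(-8, 2) - 78)**2)/(-36873 - 4268) = (-17402 + (3*2*(-8) - 78)**2)/(-36873 - 4268) = (-17402 + (-48 - 78)**2)/(-41141) = (-17402 + (-126)**2)*(-1/41141) = (-17402 + 15876)*(-1/41141) = -1526*(-1/41141) = 1526/41141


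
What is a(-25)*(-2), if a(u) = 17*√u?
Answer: -170*I ≈ -170.0*I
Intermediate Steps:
a(-25)*(-2) = (17*√(-25))*(-2) = (17*(5*I))*(-2) = (85*I)*(-2) = -170*I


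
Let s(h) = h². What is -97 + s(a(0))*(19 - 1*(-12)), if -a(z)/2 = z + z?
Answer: -97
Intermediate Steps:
a(z) = -4*z (a(z) = -2*(z + z) = -4*z)
-97 + s(a(0))*(19 - 1*(-12)) = -97 + (-4*0)²*(19 - 1*(-12)) = -97 + 0²*(19 + 12) = -97 + 0*31 = -97 + 0 = -97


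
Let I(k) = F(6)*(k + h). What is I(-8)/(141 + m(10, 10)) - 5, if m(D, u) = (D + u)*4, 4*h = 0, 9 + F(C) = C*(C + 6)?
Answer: -1609/221 ≈ -7.2805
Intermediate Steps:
F(C) = -9 + C*(6 + C) (F(C) = -9 + C*(C + 6) = -9 + C*(6 + C))
h = 0 (h = (¼)*0 = 0)
I(k) = 63*k (I(k) = (-9 + 6² + 6*6)*(k + 0) = (-9 + 36 + 36)*k = 63*k)
m(D, u) = 4*D + 4*u
I(-8)/(141 + m(10, 10)) - 5 = (63*(-8))/(141 + (4*10 + 4*10)) - 5 = -504/(141 + (40 + 40)) - 5 = -504/(141 + 80) - 5 = -504/221 - 5 = -1609/221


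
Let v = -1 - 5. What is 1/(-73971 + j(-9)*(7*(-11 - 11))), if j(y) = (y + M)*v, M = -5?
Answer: -1/86907 ≈ -1.1507e-5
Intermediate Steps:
v = -6
j(y) = 30 - 6*y (j(y) = (y - 5)*(-6) = (-5 + y)*(-6) = 30 - 6*y)
1/(-73971 + j(-9)*(7*(-11 - 11))) = 1/(-73971 + (30 - 6*(-9))*(7*(-11 - 11))) = 1/(-73971 + (30 + 54)*(7*(-22))) = 1/(-73971 + 84*(-154)) = 1/(-73971 - 12936) = 1/(-86907) = -1/86907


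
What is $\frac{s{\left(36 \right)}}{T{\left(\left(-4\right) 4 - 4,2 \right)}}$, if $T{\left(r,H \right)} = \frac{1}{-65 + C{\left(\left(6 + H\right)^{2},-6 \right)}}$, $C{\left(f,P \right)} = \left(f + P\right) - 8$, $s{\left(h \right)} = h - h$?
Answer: $0$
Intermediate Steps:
$s{\left(h \right)} = 0$
$C{\left(f,P \right)} = -8 + P + f$ ($C{\left(f,P \right)} = \left(P + f\right) - 8 = -8 + P + f$)
$T{\left(r,H \right)} = \frac{1}{-79 + \left(6 + H\right)^{2}}$ ($T{\left(r,H \right)} = \frac{1}{-65 - \left(14 - \left(6 + H\right)^{2}\right)} = \frac{1}{-65 + \left(-14 + \left(6 + H\right)^{2}\right)} = \frac{1}{-79 + \left(6 + H\right)^{2}}$)
$\frac{s{\left(36 \right)}}{T{\left(\left(-4\right) 4 - 4,2 \right)}} = \frac{0}{\frac{1}{-79 + \left(6 + 2\right)^{2}}} = \frac{0}{\frac{1}{-79 + 8^{2}}} = \frac{0}{\frac{1}{-79 + 64}} = \frac{0}{\frac{1}{-15}} = \frac{0}{- \frac{1}{15}} = 0 \left(-15\right) = 0$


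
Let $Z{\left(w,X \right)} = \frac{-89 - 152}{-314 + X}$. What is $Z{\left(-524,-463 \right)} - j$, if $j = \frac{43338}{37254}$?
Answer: $- \frac{83998}{98457} \approx -0.85314$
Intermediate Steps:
$Z{\left(w,X \right)} = - \frac{241}{-314 + X}$
$j = \frac{7223}{6209}$ ($j = 43338 \cdot \frac{1}{37254} = \frac{7223}{6209} \approx 1.1633$)
$Z{\left(-524,-463 \right)} - j = - \frac{241}{-314 - 463} - \frac{7223}{6209} = - \frac{241}{-777} - \frac{7223}{6209} = \left(-241\right) \left(- \frac{1}{777}\right) - \frac{7223}{6209} = \frac{241}{777} - \frac{7223}{6209} = - \frac{83998}{98457}$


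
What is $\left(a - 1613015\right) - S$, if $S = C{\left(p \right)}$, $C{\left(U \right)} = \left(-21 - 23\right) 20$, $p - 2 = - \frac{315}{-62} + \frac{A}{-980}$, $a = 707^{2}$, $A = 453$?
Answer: $-1112286$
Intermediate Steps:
$a = 499849$
$p = \frac{201067}{30380}$ ($p = 2 + \left(- \frac{315}{-62} + \frac{453}{-980}\right) = 2 + \left(\left(-315\right) \left(- \frac{1}{62}\right) + 453 \left(- \frac{1}{980}\right)\right) = 2 + \left(\frac{315}{62} - \frac{453}{980}\right) = 2 + \frac{140307}{30380} = \frac{201067}{30380} \approx 6.6184$)
$C{\left(U \right)} = -880$ ($C{\left(U \right)} = \left(-44\right) 20 = -880$)
$S = -880$
$\left(a - 1613015\right) - S = \left(499849 - 1613015\right) - -880 = -1113166 + 880 = -1112286$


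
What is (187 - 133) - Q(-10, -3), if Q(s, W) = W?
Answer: 57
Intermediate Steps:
(187 - 133) - Q(-10, -3) = (187 - 133) - 1*(-3) = 54 + 3 = 57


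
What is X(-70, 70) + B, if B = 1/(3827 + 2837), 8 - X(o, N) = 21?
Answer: -86631/6664 ≈ -13.000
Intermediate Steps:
X(o, N) = -13 (X(o, N) = 8 - 1*21 = 8 - 21 = -13)
B = 1/6664 ≈ 0.00015006
X(-70, 70) + B = -13 + 1/6664 = -86631/6664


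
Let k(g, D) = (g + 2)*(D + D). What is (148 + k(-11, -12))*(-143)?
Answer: -52052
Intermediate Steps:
k(g, D) = 2*D*(2 + g) (k(g, D) = (2 + g)*(2*D) = 2*D*(2 + g))
(148 + k(-11, -12))*(-143) = (148 + 2*(-12)*(2 - 11))*(-143) = (148 + 2*(-12)*(-9))*(-143) = (148 + 216)*(-143) = 364*(-143) = -52052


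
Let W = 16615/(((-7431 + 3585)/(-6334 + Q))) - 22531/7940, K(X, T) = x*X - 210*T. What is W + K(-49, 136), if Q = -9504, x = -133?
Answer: 708089511127/15268620 ≈ 46376.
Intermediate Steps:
K(X, T) = -210*T - 133*X (K(X, T) = -133*X - 210*T = -210*T - 133*X)
W = 1044655701787/15268620 (W = 16615/(((-7431 + 3585)/(-6334 - 9504))) - 22531/7940 = 16615/((-3846/(-15838))) - 22531*1/7940 = 16615/((-3846*(-1/15838))) - 22531/7940 = 16615/(1923/7919) - 22531/7940 = 16615*(7919/1923) - 22531/7940 = 131574185/1923 - 22531/7940 = 1044655701787/15268620 ≈ 68419.)
W + K(-49, 136) = 1044655701787/15268620 + (-210*136 - 133*(-49)) = 1044655701787/15268620 + (-28560 + 6517) = 1044655701787/15268620 - 22043 = 708089511127/15268620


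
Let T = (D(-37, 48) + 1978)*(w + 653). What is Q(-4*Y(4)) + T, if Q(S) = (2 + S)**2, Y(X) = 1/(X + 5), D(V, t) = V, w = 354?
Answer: 158321743/81 ≈ 1.9546e+6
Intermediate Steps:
Y(X) = 1/(5 + X)
T = 1954587 (T = (-37 + 1978)*(354 + 653) = 1941*1007 = 1954587)
Q(-4*Y(4)) + T = (2 - 4/(5 + 4))**2 + 1954587 = (2 - 4/9)**2 + 1954587 = (14/9)**2 + 1954587 = 196/81 + 1954587 = 158321743/81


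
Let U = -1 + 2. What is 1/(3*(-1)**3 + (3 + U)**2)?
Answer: 1/13 ≈ 0.076923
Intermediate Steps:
U = 1
1/(3*(-1)**3 + (3 + U)**2) = 1/(3*(-1)**3 + (3 + 1)**2) = 1/(3*(-1) + 4**2) = 1/(-3 + 16) = 1/13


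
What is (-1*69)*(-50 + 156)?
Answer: -7314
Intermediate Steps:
(-1*69)*(-50 + 156) = -69*106 = -7314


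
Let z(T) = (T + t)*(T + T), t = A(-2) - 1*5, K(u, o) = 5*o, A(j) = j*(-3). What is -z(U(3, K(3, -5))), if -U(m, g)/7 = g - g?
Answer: 0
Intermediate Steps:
A(j) = -3*j
U(m, g) = 0 (U(m, g) = -7*(g - g) = -7*0 = 0)
t = 1 (t = -3*(-2) - 1*5 = 6 - 5 = 1)
z(T) = 2*T*(1 + T) (z(T) = (T + 1)*(T + T) = (1 + T)*(2*T) = 2*T*(1 + T))
-z(U(3, K(3, -5))) = -2*0*(1 + 0) = -2*0 = -1*0 = 0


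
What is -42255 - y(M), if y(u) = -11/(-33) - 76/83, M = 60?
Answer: -10521350/249 ≈ -42254.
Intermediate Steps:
y(u) = -145/249 (y(u) = -11*(-1/33) - 76*1/83 = ⅓ - 76/83 = -145/249)
-42255 - y(M) = -42255 - 1*(-145/249) = -42255 + 145/249 = -10521350/249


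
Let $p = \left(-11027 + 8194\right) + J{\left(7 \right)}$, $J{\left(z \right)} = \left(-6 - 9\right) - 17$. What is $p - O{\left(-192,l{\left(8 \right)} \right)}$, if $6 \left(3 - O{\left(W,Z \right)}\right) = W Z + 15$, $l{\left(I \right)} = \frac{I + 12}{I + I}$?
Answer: $- \frac{5811}{2} \approx -2905.5$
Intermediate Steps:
$J{\left(z \right)} = -32$ ($J{\left(z \right)} = -15 - 17 = -32$)
$l{\left(I \right)} = \frac{12 + I}{2 I}$
$O{\left(W,Z \right)} = \frac{1}{2} - \frac{W Z}{6}$ ($O{\left(W,Z \right)} = 3 - \frac{W Z + 15}{6} = 3 - \frac{15 + W Z}{6} = 3 - \left(\frac{5}{2} + \frac{W Z}{6}\right) = \frac{1}{2} - \frac{W Z}{6}$)
$p = -2865$ ($p = \left(-11027 + 8194\right) - 32 = -2833 - 32 = -2865$)
$p - O{\left(-192,l{\left(8 \right)} \right)} = -2865 - \left(\frac{1}{2} - - 32 \frac{12 + 8}{2 \cdot 8}\right) = -2865 - \left(\frac{1}{2} - - 32 \cdot \frac{1}{2} \cdot \frac{1}{8} \cdot 20\right) = -2865 - \left(\frac{1}{2} - \left(-32\right) \frac{5}{4}\right) = -2865 - \left(\frac{1}{2} + 40\right) = -2865 - \frac{81}{2} = - \frac{5811}{2}$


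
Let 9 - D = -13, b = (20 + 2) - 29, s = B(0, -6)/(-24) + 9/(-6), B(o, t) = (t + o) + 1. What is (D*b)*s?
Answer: 2387/12 ≈ 198.92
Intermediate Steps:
B(o, t) = 1 + o + t (B(o, t) = (o + t) + 1 = 1 + o + t)
s = -31/24 (s = (1 + 0 - 6)/(-24) + 9/(-6) = -5*(-1/24) + 9*(-⅙) = 5/24 - 3/2 = -31/24 ≈ -1.2917)
b = -7 (b = 22 - 29 = -7)
D = 22 (D = 9 - 1*(-13) = 9 + 13 = 22)
(D*b)*s = (22*(-7))*(-31/24) = -154*(-31/24) = 2387/12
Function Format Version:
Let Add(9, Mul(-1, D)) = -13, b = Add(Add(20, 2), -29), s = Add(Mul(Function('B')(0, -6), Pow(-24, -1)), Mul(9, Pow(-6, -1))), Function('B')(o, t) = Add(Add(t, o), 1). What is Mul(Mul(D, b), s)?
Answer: Rational(2387, 12) ≈ 198.92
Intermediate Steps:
Function('B')(o, t) = Add(1, o, t) (Function('B')(o, t) = Add(Add(o, t), 1) = Add(1, o, t))
s = Rational(-31, 24) (s = Add(Mul(Add(1, 0, -6), Pow(-24, -1)), Mul(9, Pow(-6, -1))) = Add(Mul(-5, Rational(-1, 24)), Mul(9, Rational(-1, 6))) = Add(Rational(5, 24), Rational(-3, 2)) = Rational(-31, 24) ≈ -1.2917)
b = -7 (b = Add(22, -29) = -7)
D = 22 (D = Add(9, Mul(-1, -13)) = Add(9, 13) = 22)
Mul(Mul(D, b), s) = Mul(Mul(22, -7), Rational(-31, 24)) = Mul(-154, Rational(-31, 24)) = Rational(2387, 12)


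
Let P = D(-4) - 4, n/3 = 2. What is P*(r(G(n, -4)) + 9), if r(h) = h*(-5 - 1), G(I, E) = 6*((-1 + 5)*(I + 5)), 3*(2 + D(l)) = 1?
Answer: 8925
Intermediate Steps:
n = 6 (n = 3*2 = 6)
D(l) = -5/3 (D(l) = -2 + (⅓)*1 = -2 + ⅓ = -5/3)
G(I, E) = 120 + 24*I (G(I, E) = 6*(4*(5 + I)) = 6*(20 + 4*I) = 120 + 24*I)
r(h) = -6*h (r(h) = h*(-6) = -6*h)
P = -17/3 (P = -5/3 - 4 = -17/3 ≈ -5.6667)
P*(r(G(n, -4)) + 9) = -17*(-6*(120 + 24*6) + 9)/3 = -17*(-6*(120 + 144) + 9)/3 = -17*(-6*264 + 9)/3 = -17*(-1584 + 9)/3 = -17/3*(-1575) = 8925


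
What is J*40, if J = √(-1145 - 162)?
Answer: 40*I*√1307 ≈ 1446.1*I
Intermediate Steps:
J = I*√1307 (J = √(-1307) = I*√1307 ≈ 36.152*I)
J*40 = (I*√1307)*40 = 40*I*√1307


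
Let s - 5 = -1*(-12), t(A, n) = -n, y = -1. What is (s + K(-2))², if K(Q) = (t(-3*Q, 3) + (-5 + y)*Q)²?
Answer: 9604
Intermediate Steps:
s = 17 (s = 5 - 1*(-12) = 5 + 12 = 17)
K(Q) = (-3 - 6*Q)² (K(Q) = (-1*3 + (-5 - 1)*Q)² = (-3 - 6*Q)²)
(s + K(-2))² = (17 + 9*(1 + 2*(-2))²)² = (17 + 9*(1 - 4)²)² = (17 + 9*(-3)²)² = (17 + 9*9)² = (17 + 81)² = 98² = 9604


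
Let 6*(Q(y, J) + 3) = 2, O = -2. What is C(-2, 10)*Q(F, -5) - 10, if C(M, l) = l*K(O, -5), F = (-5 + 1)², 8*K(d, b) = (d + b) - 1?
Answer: 50/3 ≈ 16.667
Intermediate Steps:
K(d, b) = -⅛ + b/8 + d/8 (K(d, b) = ((d + b) - 1)/8 = ((b + d) - 1)/8 = (-1 + b + d)/8 = -⅛ + b/8 + d/8)
F = 16 (F = (-4)² = 16)
Q(y, J) = -8/3 (Q(y, J) = -3 + (⅙)*2 = -3 + ⅓ = -8/3)
C(M, l) = -l (C(M, l) = l*(-⅛ + (⅛)*(-5) + (⅛)*(-2)) = l*(-⅛ - 5/8 - ¼) = l*(-1) = -l)
C(-2, 10)*Q(F, -5) - 10 = -1*10*(-8/3) - 10 = -10*(-8/3) - 10 = 80/3 - 10 = 50/3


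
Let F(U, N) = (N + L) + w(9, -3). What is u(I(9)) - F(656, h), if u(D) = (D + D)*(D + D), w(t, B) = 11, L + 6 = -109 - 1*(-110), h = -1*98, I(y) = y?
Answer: 416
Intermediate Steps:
h = -98
L = -5 (L = -6 + (-109 - 1*(-110)) = -6 + (-109 + 110) = -6 + 1 = -5)
u(D) = 4*D**2 (u(D) = (2*D)*(2*D) = 4*D**2)
F(U, N) = 6 + N (F(U, N) = (N - 5) + 11 = (-5 + N) + 11 = 6 + N)
u(I(9)) - F(656, h) = 4*9**2 - (6 - 98) = 4*81 - 1*(-92) = 324 + 92 = 416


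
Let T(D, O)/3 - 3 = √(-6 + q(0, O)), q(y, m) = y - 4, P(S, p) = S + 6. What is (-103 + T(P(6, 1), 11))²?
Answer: 8746 - 564*I*√10 ≈ 8746.0 - 1783.5*I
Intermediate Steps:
P(S, p) = 6 + S
q(y, m) = -4 + y
T(D, O) = 9 + 3*I*√10 (T(D, O) = 9 + 3*√(-6 + (-4 + 0)) = 9 + 3*√(-6 - 4) = 9 + 3*√(-10) = 9 + 3*(I*√10) = 9 + 3*I*√10)
(-103 + T(P(6, 1), 11))² = (-103 + (9 + 3*I*√10))² = (-94 + 3*I*√10)²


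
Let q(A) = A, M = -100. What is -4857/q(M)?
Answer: 4857/100 ≈ 48.570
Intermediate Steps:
-4857/q(M) = -4857/(-100) = -4857*(-1/100) = 4857/100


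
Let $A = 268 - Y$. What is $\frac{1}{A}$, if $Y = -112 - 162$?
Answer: $\frac{1}{542} \approx 0.001845$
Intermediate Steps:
$Y = -274$
$A = 542$ ($A = 268 - -274 = 268 + 274 = 542$)
$\frac{1}{A} = \frac{1}{542}$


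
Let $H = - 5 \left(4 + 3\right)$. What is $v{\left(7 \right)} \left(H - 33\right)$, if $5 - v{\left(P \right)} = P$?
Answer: $136$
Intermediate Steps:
$H = -35$ ($H = \left(-5\right) 7 = -35$)
$v{\left(P \right)} = 5 - P$
$v{\left(7 \right)} \left(H - 33\right) = \left(5 - 7\right) \left(-35 - 33\right) = \left(5 - 7\right) \left(-68\right) = \left(-2\right) \left(-68\right) = 136$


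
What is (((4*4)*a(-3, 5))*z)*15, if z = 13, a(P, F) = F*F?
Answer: 78000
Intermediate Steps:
a(P, F) = F²
(((4*4)*a(-3, 5))*z)*15 = (((4*4)*5²)*13)*15 = ((16*25)*13)*15 = (400*13)*15 = 5200*15 = 78000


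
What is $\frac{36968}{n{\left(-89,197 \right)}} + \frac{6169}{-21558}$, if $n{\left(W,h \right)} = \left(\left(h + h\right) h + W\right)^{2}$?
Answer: $- \frac{12359831378995}{43193219613426} \approx -0.28615$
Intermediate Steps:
$n{\left(W,h \right)} = \left(W + 2 h^{2}\right)^{2}$ ($n{\left(W,h \right)} = \left(2 h h + W\right)^{2} = \left(2 h^{2} + W\right)^{2} = \left(W + 2 h^{2}\right)^{2}$)
$\frac{36968}{n{\left(-89,197 \right)}} + \frac{6169}{-21558} = \frac{36968}{\left(-89 + 2 \cdot 197^{2}\right)^{2}} + \frac{6169}{-21558} = \frac{36968}{\left(-89 + 2 \cdot 38809\right)^{2}} + 6169 \left(- \frac{1}{21558}\right) = \frac{36968}{\left(-89 + 77618\right)^{2}} - \frac{6169}{21558} = \frac{36968}{77529^{2}} - \frac{6169}{21558} = \frac{36968}{6010745841} - \frac{6169}{21558} = - \frac{12359831378995}{43193219613426}$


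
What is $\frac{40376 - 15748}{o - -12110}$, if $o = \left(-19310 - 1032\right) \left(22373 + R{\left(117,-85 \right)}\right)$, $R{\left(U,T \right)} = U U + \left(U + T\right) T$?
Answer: $- \frac{12314}{339115427} \approx -3.6312 \cdot 10^{-5}$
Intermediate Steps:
$R{\left(U,T \right)} = U^{2} + T \left(T + U\right)$ ($R{\left(U,T \right)} = U^{2} + \left(T + U\right) T = U^{2} + T \left(T + U\right)$)
$o = -678242964$ ($o = \left(-19310 - 1032\right) \left(22373 + \left(\left(-85\right)^{2} + 117^{2} - 9945\right)\right) = - 20342 \left(22373 + \left(7225 + 13689 - 9945\right)\right) = - 20342 \left(22373 + 10969\right) = \left(-20342\right) 33342 = -678242964$)
$\frac{40376 - 15748}{o - -12110} = \frac{40376 - 15748}{-678242964 - -12110} = \frac{40376 - 15748}{-678242964 + 12110} = \frac{24628}{-678230854} = 24628 \left(- \frac{1}{678230854}\right) = - \frac{12314}{339115427}$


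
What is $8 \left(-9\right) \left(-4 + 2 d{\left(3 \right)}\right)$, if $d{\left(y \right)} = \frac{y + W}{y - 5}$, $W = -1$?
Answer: $432$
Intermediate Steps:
$d{\left(y \right)} = \frac{-1 + y}{-5 + y}$ ($d{\left(y \right)} = \frac{y - 1}{y - 5} = \frac{-1 + y}{-5 + y}$)
$8 \left(-9\right) \left(-4 + 2 d{\left(3 \right)}\right) = 8 \left(-9\right) \left(-4 + 2 \frac{-1 + 3}{-5 + 3}\right) = - 72 \left(-4 + 2 \frac{1}{-2} \cdot 2\right) = - 72 \left(-4 + 2 \left(\left(- \frac{1}{2}\right) 2\right)\right) = - 72 \left(-4 + 2 \left(-1\right)\right) = - 72 \left(-4 - 2\right) = \left(-72\right) \left(-6\right) = 432$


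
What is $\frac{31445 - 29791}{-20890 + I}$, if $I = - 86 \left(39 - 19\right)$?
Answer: $- \frac{827}{11305} \approx -0.073153$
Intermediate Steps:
$I = -1720$ ($I = \left(-86\right) 20 = -1720$)
$\frac{31445 - 29791}{-20890 + I} = \frac{31445 - 29791}{-20890 - 1720} = \frac{1654}{-22610} = 1654 \left(- \frac{1}{22610}\right) = - \frac{827}{11305}$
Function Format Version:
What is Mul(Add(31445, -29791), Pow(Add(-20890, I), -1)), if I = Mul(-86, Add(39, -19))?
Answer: Rational(-827, 11305) ≈ -0.073153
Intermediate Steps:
I = -1720 (I = Mul(-86, 20) = -1720)
Mul(Add(31445, -29791), Pow(Add(-20890, I), -1)) = Mul(Add(31445, -29791), Pow(Add(-20890, -1720), -1)) = Mul(1654, Pow(-22610, -1)) = Mul(1654, Rational(-1, 22610)) = Rational(-827, 11305)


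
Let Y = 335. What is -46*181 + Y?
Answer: -7991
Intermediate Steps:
-46*181 + Y = -46*181 + 335 = -8326 + 335 = -7991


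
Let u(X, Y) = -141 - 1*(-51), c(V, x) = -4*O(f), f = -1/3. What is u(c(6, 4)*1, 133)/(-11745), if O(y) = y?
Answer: 2/261 ≈ 0.0076628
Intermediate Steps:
f = -⅓ (f = -1*⅓ = -⅓ ≈ -0.33333)
c(V, x) = 4/3 (c(V, x) = -4*(-⅓) = 4/3)
u(X, Y) = -90 (u(X, Y) = -141 + 51 = -90)
u(c(6, 4)*1, 133)/(-11745) = -90/(-11745) = -90*(-1/11745) = 2/261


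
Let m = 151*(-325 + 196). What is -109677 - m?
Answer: -90198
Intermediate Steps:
m = -19479 (m = 151*(-129) = -19479)
-109677 - m = -109677 - 1*(-19479) = -109677 + 19479 = -90198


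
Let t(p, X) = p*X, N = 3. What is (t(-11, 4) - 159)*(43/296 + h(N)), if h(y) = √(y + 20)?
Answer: -8729/296 - 203*√23 ≈ -1003.0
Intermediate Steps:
h(y) = √(20 + y)
t(p, X) = X*p
(t(-11, 4) - 159)*(43/296 + h(N)) = (4*(-11) - 159)*(43/296 + √(20 + 3)) = (-44 - 159)*(43*(1/296) + √23) = -203*(43/296 + √23) = -8729/296 - 203*√23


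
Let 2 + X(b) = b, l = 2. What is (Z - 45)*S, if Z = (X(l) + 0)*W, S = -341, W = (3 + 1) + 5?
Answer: 15345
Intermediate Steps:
X(b) = -2 + b
W = 9 (W = 4 + 5 = 9)
Z = 0 (Z = ((-2 + 2) + 0)*9 = (0 + 0)*9 = 0*9 = 0)
(Z - 45)*S = (0 - 45)*(-341) = -45*(-341) = 15345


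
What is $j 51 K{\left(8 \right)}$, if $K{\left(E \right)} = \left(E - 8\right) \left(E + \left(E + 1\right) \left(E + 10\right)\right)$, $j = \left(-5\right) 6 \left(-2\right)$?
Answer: $0$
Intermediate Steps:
$j = 60$ ($j = \left(-30\right) \left(-2\right) = 60$)
$K{\left(E \right)} = \left(-8 + E\right) \left(E + \left(1 + E\right) \left(10 + E\right)\right)$
$j 51 K{\left(8 \right)} = 60 \cdot 51 \left(-80 + 8^{3} - 688 + 4 \cdot 8^{2}\right) = 3060 \left(-80 + 512 - 688 + 4 \cdot 64\right) = 3060 \left(-80 + 512 - 688 + 256\right) = 3060 \cdot 0 = 0$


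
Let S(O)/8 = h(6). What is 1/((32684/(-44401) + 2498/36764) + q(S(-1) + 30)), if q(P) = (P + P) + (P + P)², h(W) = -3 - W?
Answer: 116597026/812836559495 ≈ 0.00014344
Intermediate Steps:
S(O) = -72 (S(O) = 8*(-3 - 1*6) = 8*(-3 - 6) = 8*(-9) = -72)
q(P) = 2*P + 4*P² (q(P) = 2*P + (2*P)² = 2*P + 4*P²)
1/((32684/(-44401) + 2498/36764) + q(S(-1) + 30)) = 1/((32684/(-44401) + 2498/36764) + 2*(-72 + 30)*(1 + 2*(-72 + 30))) = 1/((32684*(-1/44401) + 2498*(1/36764)) + 2*(-42)*(1 + 2*(-42))) = 1/((-32684/44401 + 1249/18382) + 2*(-42)*(1 - 84)) = 1/(-77905777/116597026 + 2*(-42)*(-83)) = 1/(-77905777/116597026 + 6972) = 1/(812836559495/116597026) = 116597026/812836559495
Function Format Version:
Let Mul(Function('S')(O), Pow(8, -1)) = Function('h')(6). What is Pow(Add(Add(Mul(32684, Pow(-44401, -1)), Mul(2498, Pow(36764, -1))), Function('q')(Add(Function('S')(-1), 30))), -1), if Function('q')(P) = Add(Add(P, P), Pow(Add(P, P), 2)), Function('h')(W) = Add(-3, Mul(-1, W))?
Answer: Rational(116597026, 812836559495) ≈ 0.00014344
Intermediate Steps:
Function('S')(O) = -72 (Function('S')(O) = Mul(8, Add(-3, Mul(-1, 6))) = Mul(8, Add(-3, -6)) = Mul(8, -9) = -72)
Function('q')(P) = Add(Mul(2, P), Mul(4, Pow(P, 2))) (Function('q')(P) = Add(Mul(2, P), Pow(Mul(2, P), 2)) = Add(Mul(2, P), Mul(4, Pow(P, 2))))
Pow(Add(Add(Mul(32684, Pow(-44401, -1)), Mul(2498, Pow(36764, -1))), Function('q')(Add(Function('S')(-1), 30))), -1) = Pow(Add(Add(Mul(32684, Pow(-44401, -1)), Mul(2498, Pow(36764, -1))), Mul(2, Add(-72, 30), Add(1, Mul(2, Add(-72, 30))))), -1) = Pow(Add(Add(Mul(32684, Rational(-1, 44401)), Mul(2498, Rational(1, 36764))), Mul(2, -42, Add(1, Mul(2, -42)))), -1) = Pow(Add(Add(Rational(-32684, 44401), Rational(1249, 18382)), Mul(2, -42, Add(1, -84))), -1) = Pow(Add(Rational(-77905777, 116597026), Mul(2, -42, -83)), -1) = Pow(Add(Rational(-77905777, 116597026), 6972), -1) = Pow(Rational(812836559495, 116597026), -1) = Rational(116597026, 812836559495)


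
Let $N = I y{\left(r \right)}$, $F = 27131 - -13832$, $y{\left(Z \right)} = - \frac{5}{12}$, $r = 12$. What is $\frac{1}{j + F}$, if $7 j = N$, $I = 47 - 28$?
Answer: $\frac{84}{3440797} \approx 2.4413 \cdot 10^{-5}$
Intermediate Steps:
$I = 19$
$y{\left(Z \right)} = - \frac{5}{12}$ ($y{\left(Z \right)} = \left(-5\right) \frac{1}{12} = - \frac{5}{12}$)
$F = 40963$ ($F = 27131 + 13832 = 40963$)
$N = - \frac{95}{12}$ ($N = 19 \left(- \frac{5}{12}\right) = - \frac{95}{12} \approx -7.9167$)
$j = - \frac{95}{84}$ ($j = \frac{1}{7} \left(- \frac{95}{12}\right) = - \frac{95}{84} \approx -1.131$)
$\frac{1}{j + F} = \frac{1}{- \frac{95}{84} + 40963} = \frac{1}{\frac{3440797}{84}} = \frac{84}{3440797}$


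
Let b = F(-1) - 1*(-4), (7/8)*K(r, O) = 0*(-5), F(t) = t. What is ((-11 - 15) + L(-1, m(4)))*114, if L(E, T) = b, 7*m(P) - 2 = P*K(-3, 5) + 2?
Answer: -2622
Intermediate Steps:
K(r, O) = 0 (K(r, O) = 8*(0*(-5))/7 = (8/7)*0 = 0)
b = 3 (b = -1 - 1*(-4) = -1 + 4 = 3)
m(P) = 4/7 (m(P) = 2/7 + (P*0 + 2)/7 = 2/7 + (0 + 2)/7 = 2/7 + (⅐)*2 = 2/7 + 2/7 = 4/7)
L(E, T) = 3
((-11 - 15) + L(-1, m(4)))*114 = ((-11 - 15) + 3)*114 = (-26 + 3)*114 = -23*114 = -2622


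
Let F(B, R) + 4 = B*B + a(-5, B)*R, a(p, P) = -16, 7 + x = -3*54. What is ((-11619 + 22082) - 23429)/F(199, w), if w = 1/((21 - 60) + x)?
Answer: -84279/257381 ≈ -0.32745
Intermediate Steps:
x = -169 (x = -7 - 3*54 = -7 - 162 = -169)
w = -1/208 (w = 1/((21 - 60) - 169) = 1/(-39 - 169) = 1/(-208) = -1/208 ≈ -0.0048077)
F(B, R) = -4 + B² - 16*R (F(B, R) = -4 + (B*B - 16*R) = -4 + (B² - 16*R) = -4 + B² - 16*R)
((-11619 + 22082) - 23429)/F(199, w) = ((-11619 + 22082) - 23429)/(-4 + 199² - 16*(-1/208)) = (10463 - 23429)/(-4 + 39601 + 1/13) = -12966/514762/13 = -12966*13/514762 = -84279/257381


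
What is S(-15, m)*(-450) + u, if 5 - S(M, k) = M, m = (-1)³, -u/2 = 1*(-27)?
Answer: -8946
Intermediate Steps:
u = 54 (u = -2*(-27) = 54)
m = -1
S(M, k) = 5 - M
S(-15, m)*(-450) + u = (5 - 1*(-15))*(-450) + 54 = (5 + 15)*(-450) + 54 = 20*(-450) + 54 = -9000 + 54 = -8946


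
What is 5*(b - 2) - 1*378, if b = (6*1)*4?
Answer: -268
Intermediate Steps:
b = 24 (b = 6*4 = 24)
5*(b - 2) - 1*378 = 5*(24 - 2) - 1*378 = 5*22 - 378 = 110 - 378 = -268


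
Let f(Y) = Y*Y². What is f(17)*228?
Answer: 1120164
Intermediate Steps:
f(Y) = Y³
f(17)*228 = 17³*228 = 4913*228 = 1120164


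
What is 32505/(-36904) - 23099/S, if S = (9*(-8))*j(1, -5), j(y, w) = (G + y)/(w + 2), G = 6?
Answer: -3829939/27678 ≈ -138.37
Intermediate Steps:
j(y, w) = (6 + y)/(2 + w) (j(y, w) = (6 + y)/(w + 2) = (6 + y)/(2 + w))
S = 168 (S = (9*(-8))*((6 + 1)/(2 - 5)) = -72*7/(-3) = -(-24)*7 = -72*(-7/3) = 168)
32505/(-36904) - 23099/S = 32505/(-36904) - 23099/168 = 32505*(-1/36904) - 23099*1/168 = -32505/36904 - 23099/168 = -3829939/27678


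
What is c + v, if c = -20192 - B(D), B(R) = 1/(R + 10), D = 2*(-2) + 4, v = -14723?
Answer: -349151/10 ≈ -34915.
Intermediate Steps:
D = 0 (D = -4 + 4 = 0)
B(R) = 1/(10 + R)
c = -201921/10 (c = -20192 - 1/(10 + 0) = -20192 - 1/10 = -201921/10 ≈ -20192.)
c + v = -201921/10 - 14723 = -349151/10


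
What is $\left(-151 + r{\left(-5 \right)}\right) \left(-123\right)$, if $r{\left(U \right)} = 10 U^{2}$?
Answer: $-12177$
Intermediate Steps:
$\left(-151 + r{\left(-5 \right)}\right) \left(-123\right) = \left(-151 + 10 \left(-5\right)^{2}\right) \left(-123\right) = \left(-151 + 10 \cdot 25\right) \left(-123\right) = \left(-151 + 250\right) \left(-123\right) = 99 \left(-123\right) = -12177$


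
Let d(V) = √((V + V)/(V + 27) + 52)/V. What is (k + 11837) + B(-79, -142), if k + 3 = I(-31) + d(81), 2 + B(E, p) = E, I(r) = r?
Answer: 11722 + √214/162 ≈ 11722.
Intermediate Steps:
B(E, p) = -2 + E
d(V) = √(52 + 2*V/(27 + V))/V (d(V) = √((2*V)/(27 + V) + 52)/V = √(2*V/(27 + V) + 52)/V = √(52 + 2*V/(27 + V))/V)
k = -34 + √214/162 (k = -3 + (-31 + 3*√6*√((26 + 81)/(27 + 81))/81) = -3 + (-31 + 3*√6*(1/81)*√(107/108)) = -3 + (-31 + 3*√6*(1/81)*(√321/18)) = -3 + (-31 + √214/162) = -34 + √214/162 ≈ -33.910)
(k + 11837) + B(-79, -142) = ((-34 + √214/162) + 11837) + (-2 - 79) = (11803 + √214/162) - 81 = 11722 + √214/162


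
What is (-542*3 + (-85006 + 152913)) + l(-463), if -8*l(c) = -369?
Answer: 530617/8 ≈ 66327.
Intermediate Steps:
l(c) = 369/8 (l(c) = -⅛*(-369) = 369/8)
(-542*3 + (-85006 + 152913)) + l(-463) = (-542*3 + (-85006 + 152913)) + 369/8 = (-1626 + 67907) + 369/8 = 66281 + 369/8 = 530617/8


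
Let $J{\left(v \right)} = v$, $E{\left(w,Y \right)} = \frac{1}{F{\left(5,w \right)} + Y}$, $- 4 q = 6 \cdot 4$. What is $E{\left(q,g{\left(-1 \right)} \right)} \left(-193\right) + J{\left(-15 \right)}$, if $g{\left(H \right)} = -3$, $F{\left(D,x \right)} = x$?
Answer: $\frac{58}{9} \approx 6.4444$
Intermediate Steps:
$q = -6$ ($q = - \frac{6 \cdot 4}{4} = \left(- \frac{1}{4}\right) 24 = -6$)
$E{\left(w,Y \right)} = \frac{1}{Y + w}$ ($E{\left(w,Y \right)} = \frac{1}{w + Y} = \frac{1}{Y + w}$)
$E{\left(q,g{\left(-1 \right)} \right)} \left(-193\right) + J{\left(-15 \right)} = \frac{1}{-3 - 6} \left(-193\right) - 15 = \frac{1}{-9} \left(-193\right) - 15 = \left(- \frac{1}{9}\right) \left(-193\right) - 15 = \frac{193}{9} - 15 = \frac{58}{9}$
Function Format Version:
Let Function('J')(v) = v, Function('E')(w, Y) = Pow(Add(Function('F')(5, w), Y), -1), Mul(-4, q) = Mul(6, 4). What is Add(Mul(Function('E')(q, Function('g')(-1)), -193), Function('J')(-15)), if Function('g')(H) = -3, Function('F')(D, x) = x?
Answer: Rational(58, 9) ≈ 6.4444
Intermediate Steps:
q = -6 (q = Mul(Rational(-1, 4), Mul(6, 4)) = Mul(Rational(-1, 4), 24) = -6)
Function('E')(w, Y) = Pow(Add(Y, w), -1) (Function('E')(w, Y) = Pow(Add(w, Y), -1) = Pow(Add(Y, w), -1))
Add(Mul(Function('E')(q, Function('g')(-1)), -193), Function('J')(-15)) = Add(Mul(Pow(Add(-3, -6), -1), -193), -15) = Add(Mul(Pow(-9, -1), -193), -15) = Add(Mul(Rational(-1, 9), -193), -15) = Add(Rational(193, 9), -15) = Rational(58, 9)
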